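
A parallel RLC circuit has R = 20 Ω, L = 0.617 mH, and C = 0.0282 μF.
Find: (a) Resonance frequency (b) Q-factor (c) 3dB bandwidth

Step 1 — Resonance: ω₀ = 1/√(LC) = 1/√(0.000617·2.82e-08) = 2.397e+05 rad/s.
Step 2 — f₀ = ω₀/(2π) = 3.816e+04 Hz.
Step 3 — Parallel Q: Q = R/(ω₀L) = 20/(2.397e+05·0.000617) = 0.1352.
Step 4 — Bandwidth: Δω = ω₀/Q = 1.773e+06 rad/s; BW = Δω/(2π) = 2.822e+05 Hz.

(a) f₀ = 3.816e+04 Hz  (b) Q = 0.1352  (c) BW = 2.822e+05 Hz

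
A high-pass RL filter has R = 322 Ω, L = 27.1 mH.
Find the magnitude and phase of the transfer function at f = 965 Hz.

Step 1 — Angular frequency: ω = 2π·965 = 6063 rad/s.
Step 2 — Transfer function: H(jω) = jωL/(R + jωL).
Step 3 — Numerator jωL = j·164.3; denominator R + jωL = 322 + j164.3.
Step 4 — H = 0.2066 + j0.4049.
Step 5 — Magnitude: |H| = 0.4545 (-6.8 dB); phase: φ = 63.0°.

|H| = 0.4545 (-6.8 dB), φ = 63.0°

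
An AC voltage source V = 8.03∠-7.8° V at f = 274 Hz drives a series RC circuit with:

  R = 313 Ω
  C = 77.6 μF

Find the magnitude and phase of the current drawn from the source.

Step 1 — Angular frequency: ω = 2π·f = 2π·274 = 1722 rad/s.
Step 2 — Component impedances:
  R: Z = R = 313 Ω
  C: Z = 1/(jωC) = -j/(ω·C) = 0 - j7.485 Ω
Step 3 — Series combination: Z_total = R + C = 313 - j7.485 Ω = 313.1∠-1.4° Ω.
Step 4 — Source phasor: V = 8.03∠-7.8° V = 7.956 - j1.09 V.
Step 5 — Ohm's law: I = V / Z_total = (7.956 - j1.09) / (313 - j7.485) = 0.02549 - j0.002872 A.
Step 6 — Convert to polar: |I| = 0.02565 A, ∠I = -6.4°.

I = 0.02565∠-6.4° A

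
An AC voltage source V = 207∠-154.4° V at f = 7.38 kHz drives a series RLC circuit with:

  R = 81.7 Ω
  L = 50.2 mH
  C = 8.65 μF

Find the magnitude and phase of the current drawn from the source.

Step 1 — Angular frequency: ω = 2π·f = 2π·7380 = 4.637e+04 rad/s.
Step 2 — Component impedances:
  R: Z = R = 81.7 Ω
  L: Z = jωL = j·4.637e+04·0.0502 = 0 + j2328 Ω
  C: Z = 1/(jωC) = -j/(ω·C) = 0 - j2.493 Ω
Step 3 — Series combination: Z_total = R + L + C = 81.7 + j2325 Ω = 2327∠88.0° Ω.
Step 4 — Source phasor: V = 207∠-154.4° V = -186.7 - j89.44 V.
Step 5 — Ohm's law: I = V / Z_total = (-186.7 - j89.44) / (81.7 + j2325) = -0.04123 + j0.07883 A.
Step 6 — Convert to polar: |I| = 0.08897 A, ∠I = 117.6°.

I = 0.08897∠117.6° A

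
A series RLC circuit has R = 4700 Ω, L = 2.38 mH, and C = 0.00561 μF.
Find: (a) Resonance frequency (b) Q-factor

Step 1 — Resonance condition Im(Z)=0 gives ω₀ = 1/√(LC).
Step 2 — ω₀ = 1/√(0.00238·5.61e-09) = 2.737e+05 rad/s.
Step 3 — f₀ = ω₀/(2π) = 4.356e+04 Hz.
Step 4 — Series Q: Q = ω₀L/R = 2.737e+05·0.00238/4700 = 0.1386.

(a) f₀ = 4.356e+04 Hz  (b) Q = 0.1386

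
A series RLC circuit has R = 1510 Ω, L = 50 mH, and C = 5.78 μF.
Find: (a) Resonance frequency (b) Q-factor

Step 1 — Resonance condition Im(Z)=0 gives ω₀ = 1/√(LC).
Step 2 — ω₀ = 1/√(0.05·5.78e-06) = 1860 rad/s.
Step 3 — f₀ = ω₀/(2π) = 296.1 Hz.
Step 4 — Series Q: Q = ω₀L/R = 1860·0.05/1510 = 0.06159.

(a) f₀ = 296.1 Hz  (b) Q = 0.06159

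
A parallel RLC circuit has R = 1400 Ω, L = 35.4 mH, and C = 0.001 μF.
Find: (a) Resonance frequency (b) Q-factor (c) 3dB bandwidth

Step 1 — Resonance: ω₀ = 1/√(LC) = 1/√(0.0354·1e-09) = 1.681e+05 rad/s.
Step 2 — f₀ = ω₀/(2π) = 2.675e+04 Hz.
Step 3 — Parallel Q: Q = R/(ω₀L) = 1400/(1.681e+05·0.0354) = 0.2353.
Step 4 — Bandwidth: Δω = ω₀/Q = 7.143e+05 rad/s; BW = Δω/(2π) = 1.137e+05 Hz.

(a) f₀ = 2.675e+04 Hz  (b) Q = 0.2353  (c) BW = 1.137e+05 Hz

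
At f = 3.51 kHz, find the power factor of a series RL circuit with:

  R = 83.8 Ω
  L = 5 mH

Step 1 — Angular frequency: ω = 2π·f = 2π·3510 = 2.205e+04 rad/s.
Step 2 — Component impedances:
  R: Z = R = 83.8 Ω
  L: Z = jωL = j·2.205e+04·0.005 = 0 + j110.3 Ω
Step 3 — Series combination: Z_total = R + L = 83.8 + j110.3 Ω = 138.5∠52.8° Ω.
Step 4 — Power factor: PF = cos(φ) = Re(Z)/|Z| = 83.8/138.5 = 0.6051.
Step 5 — Type: Im(Z) = 110.3 ⇒ lagging (phase φ = 52.8°).

PF = 0.6051 (lagging, φ = 52.8°)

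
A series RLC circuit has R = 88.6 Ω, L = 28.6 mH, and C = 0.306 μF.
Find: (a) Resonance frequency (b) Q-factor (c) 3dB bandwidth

Step 1 — Resonance condition Im(Z)=0 gives ω₀ = 1/√(LC).
Step 2 — ω₀ = 1/√(0.0286·3.06e-07) = 1.069e+04 rad/s.
Step 3 — f₀ = ω₀/(2π) = 1701 Hz.
Step 4 — Series Q: Q = ω₀L/R = 1.069e+04·0.0286/88.6 = 3.451.
Step 5 — 3dB bandwidth: Δω = ω₀/Q = 3098 rad/s; BW = Δω/(2π) = 493 Hz.

(a) f₀ = 1701 Hz  (b) Q = 3.451  (c) BW = 493 Hz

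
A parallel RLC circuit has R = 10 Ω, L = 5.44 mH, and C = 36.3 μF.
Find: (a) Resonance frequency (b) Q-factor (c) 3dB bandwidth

Step 1 — Resonance: ω₀ = 1/√(LC) = 1/√(0.00544·3.63e-05) = 2250 rad/s.
Step 2 — f₀ = ω₀/(2π) = 358.2 Hz.
Step 3 — Parallel Q: Q = R/(ω₀L) = 10/(2250·0.00544) = 0.8169.
Step 4 — Bandwidth: Δω = ω₀/Q = 2755 rad/s; BW = Δω/(2π) = 438.4 Hz.

(a) f₀ = 358.2 Hz  (b) Q = 0.8169  (c) BW = 438.4 Hz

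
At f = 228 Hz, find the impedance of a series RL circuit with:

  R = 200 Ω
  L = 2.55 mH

Step 1 — Angular frequency: ω = 2π·f = 2π·228 = 1433 rad/s.
Step 2 — Component impedances:
  R: Z = R = 200 Ω
  L: Z = jωL = j·1433·0.00255 = 0 + j3.653 Ω
Step 3 — Series combination: Z_total = R + L = 200 + j3.653 Ω = 200∠1.0° Ω.

Z = 200 + j3.653 Ω = 200∠1.0° Ω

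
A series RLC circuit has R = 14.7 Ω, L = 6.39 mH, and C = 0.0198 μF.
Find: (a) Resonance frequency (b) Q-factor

Step 1 — Resonance condition Im(Z)=0 gives ω₀ = 1/√(LC).
Step 2 — ω₀ = 1/√(0.00639·1.98e-08) = 8.89e+04 rad/s.
Step 3 — f₀ = ω₀/(2π) = 1.415e+04 Hz.
Step 4 — Series Q: Q = ω₀L/R = 8.89e+04·0.00639/14.7 = 38.65.

(a) f₀ = 1.415e+04 Hz  (b) Q = 38.65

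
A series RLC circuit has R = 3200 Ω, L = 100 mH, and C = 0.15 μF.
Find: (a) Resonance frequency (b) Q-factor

Step 1 — Resonance condition Im(Z)=0 gives ω₀ = 1/√(LC).
Step 2 — ω₀ = 1/√(0.1·1.5e-07) = 8165 rad/s.
Step 3 — f₀ = ω₀/(2π) = 1299 Hz.
Step 4 — Series Q: Q = ω₀L/R = 8165·0.1/3200 = 0.2552.

(a) f₀ = 1299 Hz  (b) Q = 0.2552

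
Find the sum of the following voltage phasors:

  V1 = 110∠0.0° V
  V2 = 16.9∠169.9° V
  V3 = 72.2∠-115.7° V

Step 1 — Convert each phasor to rectangular form:
  V1 = 110·(cos(0.0°) + j·sin(0.0°)) = 110 V
  V2 = 16.9·(cos(169.9°) + j·sin(169.9°)) = -16.64 + j2.964 V
  V3 = 72.2·(cos(-115.7°) + j·sin(-115.7°)) = -31.31 - j65.06 V
Step 2 — Sum components: V_total = 62.05 - j62.09 V.
Step 3 — Convert to polar: |V_total| = 87.78 V, ∠V_total = -45.0°.

V_total = 87.78∠-45.0° V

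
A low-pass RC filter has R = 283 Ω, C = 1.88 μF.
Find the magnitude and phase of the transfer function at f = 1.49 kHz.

Step 1 — Angular frequency: ω = 2π·1490 = 9362 rad/s.
Step 2 — Transfer function: H(jω) = 1/(1 + jωRC).
Step 3 — Denominator: 1 + jωRC = 1 + j·9362·283·1.88e-06 = 1 + j4.981.
Step 4 — H = 0.03875 - j0.193.
Step 5 — Magnitude: |H| = 0.1968 (-14.1 dB); phase: φ = -78.6°.

|H| = 0.1968 (-14.1 dB), φ = -78.6°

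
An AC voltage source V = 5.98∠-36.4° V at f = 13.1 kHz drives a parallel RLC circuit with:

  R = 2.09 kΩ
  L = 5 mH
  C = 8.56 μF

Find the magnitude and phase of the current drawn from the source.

Step 1 — Angular frequency: ω = 2π·f = 2π·1.31e+04 = 8.231e+04 rad/s.
Step 2 — Component impedances:
  R: Z = R = 2090 Ω
  L: Z = jωL = j·8.231e+04·0.005 = 0 + j411.5 Ω
  C: Z = 1/(jωC) = -j/(ω·C) = 0 - j1.419 Ω
Step 3 — Parallel combination: 1/Z_total = 1/R + 1/L + 1/C; Z_total = 0.0009705 - j1.424 Ω = 1.424∠-90.0° Ω.
Step 4 — Source phasor: V = 5.98∠-36.4° V = 4.813 - j3.549 V.
Step 5 — Ohm's law: I = V / Z_total = (4.813 - j3.549) / (0.0009705 - j1.424) = 2.494 + j3.378 A.
Step 6 — Convert to polar: |I| = 4.199 A, ∠I = 53.6°.

I = 4.199∠53.6° A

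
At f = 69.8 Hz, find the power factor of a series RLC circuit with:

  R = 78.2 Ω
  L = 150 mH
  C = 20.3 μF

Step 1 — Angular frequency: ω = 2π·f = 2π·69.8 = 438.6 rad/s.
Step 2 — Component impedances:
  R: Z = R = 78.2 Ω
  L: Z = jωL = j·438.6·0.15 = 0 + j65.78 Ω
  C: Z = 1/(jωC) = -j/(ω·C) = 0 - j112.3 Ω
Step 3 — Series combination: Z_total = R + L + C = 78.2 - j46.54 Ω = 91∠-30.8° Ω.
Step 4 — Power factor: PF = cos(φ) = Re(Z)/|Z| = 78.2/91 = 0.8593.
Step 5 — Type: Im(Z) = -46.54 ⇒ leading (phase φ = -30.8°).

PF = 0.8593 (leading, φ = -30.8°)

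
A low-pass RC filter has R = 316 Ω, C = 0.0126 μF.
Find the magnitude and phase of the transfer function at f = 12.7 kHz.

Step 1 — Angular frequency: ω = 2π·1.27e+04 = 7.98e+04 rad/s.
Step 2 — Transfer function: H(jω) = 1/(1 + jωRC).
Step 3 — Denominator: 1 + jωRC = 1 + j·7.98e+04·316·1.26e-08 = 1 + j0.3177.
Step 4 — H = 0.9083 - j0.2886.
Step 5 — Magnitude: |H| = 0.9531 (-0.4 dB); phase: φ = -17.6°.

|H| = 0.9531 (-0.4 dB), φ = -17.6°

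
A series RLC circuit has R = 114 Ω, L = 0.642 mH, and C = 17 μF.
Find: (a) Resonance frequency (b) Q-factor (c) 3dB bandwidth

Step 1 — Resonance: ω₀ = 1/√(LC) = 1/√(0.000642·1.7e-05) = 9572 rad/s.
Step 2 — f₀ = ω₀/(2π) = 1523 Hz.
Step 3 — Series Q: Q = ω₀L/R = 9572·0.000642/114 = 0.05391.
Step 4 — Bandwidth: Δω = ω₀/Q = 1.776e+05 rad/s; BW = Δω/(2π) = 2.826e+04 Hz.

(a) f₀ = 1523 Hz  (b) Q = 0.05391  (c) BW = 2.826e+04 Hz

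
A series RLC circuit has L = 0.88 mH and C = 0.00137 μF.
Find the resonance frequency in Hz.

Step 1 — Resonance condition Im(Z)=0 gives ω₀ = 1/√(LC).
Step 2 — ω₀ = 1/√(0.00088·1.37e-09) = 9.107e+05 rad/s.
Step 3 — f₀ = ω₀/(2π) = 1.45e+05 Hz.

f₀ = 1.45e+05 Hz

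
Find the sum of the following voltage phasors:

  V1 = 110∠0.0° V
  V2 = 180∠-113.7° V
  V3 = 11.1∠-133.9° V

Step 1 — Convert each phasor to rectangular form:
  V1 = 110·(cos(0.0°) + j·sin(0.0°)) = 110 V
  V2 = 180·(cos(-113.7°) + j·sin(-113.7°)) = -72.35 - j164.8 V
  V3 = 11.1·(cos(-133.9°) + j·sin(-133.9°)) = -7.697 - j7.998 V
Step 2 — Sum components: V_total = 29.95 - j172.8 V.
Step 3 — Convert to polar: |V_total| = 175.4 V, ∠V_total = -80.2°.

V_total = 175.4∠-80.2° V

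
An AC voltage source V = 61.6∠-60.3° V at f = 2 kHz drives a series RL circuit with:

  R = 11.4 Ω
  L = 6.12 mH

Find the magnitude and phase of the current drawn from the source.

Step 1 — Angular frequency: ω = 2π·f = 2π·2000 = 1.257e+04 rad/s.
Step 2 — Component impedances:
  R: Z = R = 11.4 Ω
  L: Z = jωL = j·1.257e+04·0.00612 = 0 + j76.91 Ω
Step 3 — Series combination: Z_total = R + L = 11.4 + j76.91 Ω = 77.75∠81.6° Ω.
Step 4 — Source phasor: V = 61.6∠-60.3° V = 30.52 - j53.51 V.
Step 5 — Ohm's law: I = V / Z_total = (30.52 - j53.51) / (11.4 + j76.91) = -0.6232 - j0.4892 A.
Step 6 — Convert to polar: |I| = 0.7923 A, ∠I = -141.9°.

I = 0.7923∠-141.9° A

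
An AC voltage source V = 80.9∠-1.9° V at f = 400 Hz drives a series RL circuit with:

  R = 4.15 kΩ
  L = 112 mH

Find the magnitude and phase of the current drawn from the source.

Step 1 — Angular frequency: ω = 2π·f = 2π·400 = 2513 rad/s.
Step 2 — Component impedances:
  R: Z = R = 4150 Ω
  L: Z = jωL = j·2513·0.112 = 0 + j281.5 Ω
Step 3 — Series combination: Z_total = R + L = 4150 + j281.5 Ω = 4160∠3.9° Ω.
Step 4 — Source phasor: V = 80.9∠-1.9° V = 80.86 - j2.682 V.
Step 5 — Ohm's law: I = V / Z_total = (80.86 - j2.682) / (4150 + j281.5) = 0.01935 - j0.001959 A.
Step 6 — Convert to polar: |I| = 0.01945 A, ∠I = -5.8°.

I = 0.01945∠-5.8° A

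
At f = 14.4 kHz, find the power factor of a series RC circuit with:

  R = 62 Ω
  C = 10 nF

Step 1 — Angular frequency: ω = 2π·f = 2π·1.44e+04 = 9.048e+04 rad/s.
Step 2 — Component impedances:
  R: Z = R = 62 Ω
  C: Z = 1/(jωC) = -j/(ω·C) = 0 - j1105 Ω
Step 3 — Series combination: Z_total = R + C = 62 - j1105 Ω = 1107∠-86.8° Ω.
Step 4 — Power factor: PF = cos(φ) = Re(Z)/|Z| = 62/1107 = 0.05601.
Step 5 — Type: Im(Z) = -1105 ⇒ leading (phase φ = -86.8°).

PF = 0.05601 (leading, φ = -86.8°)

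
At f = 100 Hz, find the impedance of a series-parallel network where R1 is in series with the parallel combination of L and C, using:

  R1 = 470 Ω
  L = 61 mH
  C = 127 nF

Step 1 — Angular frequency: ω = 2π·f = 2π·100 = 628.3 rad/s.
Step 2 — Component impedances:
  R1: Z = R = 470 Ω
  L: Z = jωL = j·628.3·0.061 = 0 + j38.33 Ω
  C: Z = 1/(jωC) = -j/(ω·C) = 0 - j1.253e+04 Ω
Step 3 — Parallel branch: L || C = 1/(1/L + 1/C) = 0 + j38.45 Ω.
Step 4 — Series with R1: Z_total = R1 + (L || C) = 470 + j38.45 Ω = 471.6∠4.7° Ω.

Z = 470 + j38.45 Ω = 471.6∠4.7° Ω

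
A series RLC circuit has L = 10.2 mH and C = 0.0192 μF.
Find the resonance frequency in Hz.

Step 1 — Resonance condition Im(Z)=0 gives ω₀ = 1/√(LC).
Step 2 — ω₀ = 1/√(0.0102·1.92e-08) = 7.146e+04 rad/s.
Step 3 — f₀ = ω₀/(2π) = 1.137e+04 Hz.

f₀ = 1.137e+04 Hz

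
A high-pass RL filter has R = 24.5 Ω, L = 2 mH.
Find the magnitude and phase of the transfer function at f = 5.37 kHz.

Step 1 — Angular frequency: ω = 2π·5370 = 3.374e+04 rad/s.
Step 2 — Transfer function: H(jω) = jωL/(R + jωL).
Step 3 — Numerator jωL = j·67.48; denominator R + jωL = 24.5 + j67.48.
Step 4 — H = 0.8835 + j0.3208.
Step 5 — Magnitude: |H| = 0.94 (-0.5 dB); phase: φ = 20.0°.

|H| = 0.94 (-0.5 dB), φ = 20.0°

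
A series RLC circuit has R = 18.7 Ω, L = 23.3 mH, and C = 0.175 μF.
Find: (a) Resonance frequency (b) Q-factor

Step 1 — Resonance condition Im(Z)=0 gives ω₀ = 1/√(LC).
Step 2 — ω₀ = 1/√(0.0233·1.75e-07) = 1.566e+04 rad/s.
Step 3 — f₀ = ω₀/(2π) = 2492 Hz.
Step 4 — Series Q: Q = ω₀L/R = 1.566e+04·0.0233/18.7 = 19.51.

(a) f₀ = 2492 Hz  (b) Q = 19.51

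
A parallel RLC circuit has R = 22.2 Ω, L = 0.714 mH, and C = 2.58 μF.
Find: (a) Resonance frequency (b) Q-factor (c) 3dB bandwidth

Step 1 — Resonance: ω₀ = 1/√(LC) = 1/√(0.000714·2.58e-06) = 2.33e+04 rad/s.
Step 2 — f₀ = ω₀/(2π) = 3708 Hz.
Step 3 — Parallel Q: Q = R/(ω₀L) = 22.2/(2.33e+04·0.000714) = 1.334.
Step 4 — Bandwidth: Δω = ω₀/Q = 1.746e+04 rad/s; BW = Δω/(2π) = 2779 Hz.

(a) f₀ = 3708 Hz  (b) Q = 1.334  (c) BW = 2779 Hz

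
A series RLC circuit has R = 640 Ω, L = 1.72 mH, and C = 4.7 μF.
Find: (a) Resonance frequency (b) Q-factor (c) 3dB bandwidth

Step 1 — Resonance: ω₀ = 1/√(LC) = 1/√(0.00172·4.7e-06) = 1.112e+04 rad/s.
Step 2 — f₀ = ω₀/(2π) = 1770 Hz.
Step 3 — Series Q: Q = ω₀L/R = 1.112e+04·0.00172/640 = 0.02989.
Step 4 — Bandwidth: Δω = ω₀/Q = 3.721e+05 rad/s; BW = Δω/(2π) = 5.922e+04 Hz.

(a) f₀ = 1770 Hz  (b) Q = 0.02989  (c) BW = 5.922e+04 Hz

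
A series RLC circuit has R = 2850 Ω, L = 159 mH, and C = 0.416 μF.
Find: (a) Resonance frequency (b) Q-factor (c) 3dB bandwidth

Step 1 — Resonance condition Im(Z)=0 gives ω₀ = 1/√(LC).
Step 2 — ω₀ = 1/√(0.159·4.16e-07) = 3888 rad/s.
Step 3 — f₀ = ω₀/(2π) = 618.8 Hz.
Step 4 — Series Q: Q = ω₀L/R = 3888·0.159/2850 = 0.2169.
Step 5 — 3dB bandwidth: Δω = ω₀/Q = 1.792e+04 rad/s; BW = Δω/(2π) = 2853 Hz.

(a) f₀ = 618.8 Hz  (b) Q = 0.2169  (c) BW = 2853 Hz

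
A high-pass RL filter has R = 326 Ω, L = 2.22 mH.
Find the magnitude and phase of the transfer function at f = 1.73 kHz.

Step 1 — Angular frequency: ω = 2π·1730 = 1.087e+04 rad/s.
Step 2 — Transfer function: H(jω) = jωL/(R + jωL).
Step 3 — Numerator jωL = j·24.13; denominator R + jωL = 326 + j24.13.
Step 4 — H = 0.005449 + j0.07362.
Step 5 — Magnitude: |H| = 0.07382 (-22.6 dB); phase: φ = 85.8°.

|H| = 0.07382 (-22.6 dB), φ = 85.8°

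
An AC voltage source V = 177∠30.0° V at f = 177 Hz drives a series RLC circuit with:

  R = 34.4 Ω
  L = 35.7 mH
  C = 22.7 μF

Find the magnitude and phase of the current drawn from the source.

Step 1 — Angular frequency: ω = 2π·f = 2π·177 = 1112 rad/s.
Step 2 — Component impedances:
  R: Z = R = 34.4 Ω
  L: Z = jωL = j·1112·0.0357 = 0 + j39.7 Ω
  C: Z = 1/(jωC) = -j/(ω·C) = 0 - j39.61 Ω
Step 3 — Series combination: Z_total = R + L + C = 34.4 + j0.09135 Ω = 34.4∠0.2° Ω.
Step 4 — Source phasor: V = 177∠30.0° V = 153.3 + j88.5 V.
Step 5 — Ohm's law: I = V / Z_total = (153.3 + j88.5) / (34.4 + j0.09135) = 4.463 + j2.561 A.
Step 6 — Convert to polar: |I| = 5.145 A, ∠I = 29.8°.

I = 5.145∠29.8° A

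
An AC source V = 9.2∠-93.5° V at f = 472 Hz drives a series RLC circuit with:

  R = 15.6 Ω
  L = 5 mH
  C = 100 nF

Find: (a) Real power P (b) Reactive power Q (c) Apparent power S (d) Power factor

Step 1 — Angular frequency: ω = 2π·f = 2π·472 = 2966 rad/s.
Step 2 — Component impedances:
  R: Z = R = 15.6 Ω
  L: Z = jωL = j·2966·0.005 = 0 + j14.83 Ω
  C: Z = 1/(jωC) = -j/(ω·C) = 0 - j3372 Ω
Step 3 — Series combination: Z_total = R + L + C = 15.6 - j3357 Ω = 3357∠-89.7° Ω.
Step 4 — Source phasor: V = 9.2∠-93.5° V = -0.5616 - j9.183 V.
Step 5 — Current: I = V / Z = 0.002735 - j0.00018 A = 0.00274∠-3.8° A.
Step 6 — Complex power: S = V·I* = 0.0001172 - j0.02521 VA.
Step 7 — Real power: P = Re(S) = 0.0001172 W.
Step 8 — Reactive power: Q = Im(S) = -0.02521 VAR.
Step 9 — Apparent power: |S| = 0.02521 VA.
Step 10 — Power factor: PF = P/|S| = 0.004647 (leading).

(a) P = 0.0001172 W  (b) Q = -0.02521 VAR  (c) S = 0.02521 VA  (d) PF = 0.004647 (leading)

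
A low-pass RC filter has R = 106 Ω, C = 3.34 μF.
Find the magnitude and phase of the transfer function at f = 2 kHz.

Step 1 — Angular frequency: ω = 2π·2000 = 1.257e+04 rad/s.
Step 2 — Transfer function: H(jω) = 1/(1 + jωRC).
Step 3 — Denominator: 1 + jωRC = 1 + j·1.257e+04·106·3.34e-06 = 1 + j4.449.
Step 4 — H = 0.04809 - j0.214.
Step 5 — Magnitude: |H| = 0.2193 (-13.2 dB); phase: φ = -77.3°.

|H| = 0.2193 (-13.2 dB), φ = -77.3°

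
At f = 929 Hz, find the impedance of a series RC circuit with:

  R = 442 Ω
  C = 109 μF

Step 1 — Angular frequency: ω = 2π·f = 2π·929 = 5837 rad/s.
Step 2 — Component impedances:
  R: Z = R = 442 Ω
  C: Z = 1/(jωC) = -j/(ω·C) = 0 - j1.572 Ω
Step 3 — Series combination: Z_total = R + C = 442 - j1.572 Ω = 442∠-0.2° Ω.

Z = 442 - j1.572 Ω = 442∠-0.2° Ω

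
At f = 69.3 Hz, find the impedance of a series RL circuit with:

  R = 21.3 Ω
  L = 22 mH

Step 1 — Angular frequency: ω = 2π·f = 2π·69.3 = 435.4 rad/s.
Step 2 — Component impedances:
  R: Z = R = 21.3 Ω
  L: Z = jωL = j·435.4·0.022 = 0 + j9.579 Ω
Step 3 — Series combination: Z_total = R + L = 21.3 + j9.579 Ω = 23.35∠24.2° Ω.

Z = 21.3 + j9.579 Ω = 23.35∠24.2° Ω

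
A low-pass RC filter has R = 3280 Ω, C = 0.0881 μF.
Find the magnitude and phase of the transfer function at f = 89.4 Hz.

Step 1 — Angular frequency: ω = 2π·89.4 = 561.7 rad/s.
Step 2 — Transfer function: H(jω) = 1/(1 + jωRC).
Step 3 — Denominator: 1 + jωRC = 1 + j·561.7·3280·8.81e-08 = 1 + j0.1623.
Step 4 — H = 0.9743 - j0.1582.
Step 5 — Magnitude: |H| = 0.9871 (-0.1 dB); phase: φ = -9.2°.

|H| = 0.9871 (-0.1 dB), φ = -9.2°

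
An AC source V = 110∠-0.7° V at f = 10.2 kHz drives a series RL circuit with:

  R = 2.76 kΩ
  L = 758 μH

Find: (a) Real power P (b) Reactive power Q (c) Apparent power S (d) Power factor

Step 1 — Angular frequency: ω = 2π·f = 2π·1.02e+04 = 6.409e+04 rad/s.
Step 2 — Component impedances:
  R: Z = R = 2760 Ω
  L: Z = jωL = j·6.409e+04·0.000758 = 0 + j48.58 Ω
Step 3 — Series combination: Z_total = R + L = 2760 + j48.58 Ω = 2760∠1.0° Ω.
Step 4 — Source phasor: V = 110∠-0.7° V = 110 - j1.344 V.
Step 5 — Current: I = V / Z = 0.03983 - j0.001188 A = 0.03985∠-1.7° A.
Step 6 — Complex power: S = V·I* = 4.383 + j0.07714 VA.
Step 7 — Real power: P = Re(S) = 4.383 W.
Step 8 — Reactive power: Q = Im(S) = 0.07714 VAR.
Step 9 — Apparent power: |S| = 4.383 VA.
Step 10 — Power factor: PF = P/|S| = 0.9998 (lagging).

(a) P = 4.383 W  (b) Q = 0.07714 VAR  (c) S = 4.383 VA  (d) PF = 0.9998 (lagging)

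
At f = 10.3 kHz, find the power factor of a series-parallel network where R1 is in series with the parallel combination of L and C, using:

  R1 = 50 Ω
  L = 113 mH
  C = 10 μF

Step 1 — Angular frequency: ω = 2π·f = 2π·1.03e+04 = 6.472e+04 rad/s.
Step 2 — Component impedances:
  R1: Z = R = 50 Ω
  L: Z = jωL = j·6.472e+04·0.113 = 0 + j7313 Ω
  C: Z = 1/(jωC) = -j/(ω·C) = 0 - j1.545 Ω
Step 3 — Parallel branch: L || C = 1/(1/L + 1/C) = 0 - j1.546 Ω.
Step 4 — Series with R1: Z_total = R1 + (L || C) = 50 - j1.546 Ω = 50.02∠-1.8° Ω.
Step 5 — Power factor: PF = cos(φ) = Re(Z)/|Z| = 50/50.024 = 0.9995.
Step 6 — Type: Im(Z) = -1.546 ⇒ leading (phase φ = -1.8°).

PF = 0.9995 (leading, φ = -1.8°)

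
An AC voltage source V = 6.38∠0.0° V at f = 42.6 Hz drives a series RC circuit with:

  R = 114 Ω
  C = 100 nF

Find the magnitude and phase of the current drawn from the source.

Step 1 — Angular frequency: ω = 2π·f = 2π·42.6 = 267.7 rad/s.
Step 2 — Component impedances:
  R: Z = R = 114 Ω
  C: Z = 1/(jωC) = -j/(ω·C) = 0 - j3.736e+04 Ω
Step 3 — Series combination: Z_total = R + C = 114 - j3.736e+04 Ω = 3.736e+04∠-89.8° Ω.
Step 4 — Source phasor: V = 6.38∠0.0° V = 6.38 V.
Step 5 — Ohm's law: I = V / Z_total = (6.38) / (114 - j3.736e+04) = 5.211e-07 + j0.0001708 A.
Step 6 — Convert to polar: |I| = 0.0001708 A, ∠I = 89.8°.

I = 0.0001708∠89.8° A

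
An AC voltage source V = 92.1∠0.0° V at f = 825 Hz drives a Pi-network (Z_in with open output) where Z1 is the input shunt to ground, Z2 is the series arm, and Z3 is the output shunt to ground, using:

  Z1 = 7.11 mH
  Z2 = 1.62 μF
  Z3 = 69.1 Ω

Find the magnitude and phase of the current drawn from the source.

Step 1 — Angular frequency: ω = 2π·f = 2π·825 = 5184 rad/s.
Step 2 — Component impedances:
  Z1: Z = jωL = j·5184·0.00711 = 0 + j36.86 Ω
  Z2: Z = 1/(jωC) = -j/(ω·C) = 0 - j119.1 Ω
  Z3: Z = R = 69.1 Ω
Step 3 — With open output, the series arm Z2 and the output shunt Z3 appear in series to ground: Z2 + Z3 = 69.1 - j119.1 Ω.
Step 4 — Parallel with input shunt Z1: Z_in = Z1 || (Z2 + Z3) = 8.136 + j46.54 Ω = 47.24∠80.1° Ω.
Step 5 — Source phasor: V = 92.1∠0.0° V = 92.1 V.
Step 6 — Ohm's law: I = V / Z_total = (92.1) / (8.136 + j46.54) = 0.3357 - j1.92 A.
Step 7 — Convert to polar: |I| = 1.949 A, ∠I = -80.1°.

I = 1.949∠-80.1° A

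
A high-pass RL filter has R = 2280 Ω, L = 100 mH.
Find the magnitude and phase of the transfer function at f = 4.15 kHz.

Step 1 — Angular frequency: ω = 2π·4150 = 2.608e+04 rad/s.
Step 2 — Transfer function: H(jω) = jωL/(R + jωL).
Step 3 — Numerator jωL = j·2608; denominator R + jωL = 2280 + j2608.
Step 4 — H = 0.5667 + j0.4955.
Step 5 — Magnitude: |H| = 0.7528 (-2.5 dB); phase: φ = 41.2°.

|H| = 0.7528 (-2.5 dB), φ = 41.2°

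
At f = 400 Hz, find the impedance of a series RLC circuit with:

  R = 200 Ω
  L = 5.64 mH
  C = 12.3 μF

Step 1 — Angular frequency: ω = 2π·f = 2π·400 = 2513 rad/s.
Step 2 — Component impedances:
  R: Z = R = 200 Ω
  L: Z = jωL = j·2513·0.00564 = 0 + j14.17 Ω
  C: Z = 1/(jωC) = -j/(ω·C) = 0 - j32.35 Ω
Step 3 — Series combination: Z_total = R + L + C = 200 - j18.17 Ω = 200.8∠-5.2° Ω.

Z = 200 - j18.17 Ω = 200.8∠-5.2° Ω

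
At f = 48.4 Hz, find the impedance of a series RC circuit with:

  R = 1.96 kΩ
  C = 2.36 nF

Step 1 — Angular frequency: ω = 2π·f = 2π·48.4 = 304.1 rad/s.
Step 2 — Component impedances:
  R: Z = R = 1960 Ω
  C: Z = 1/(jωC) = -j/(ω·C) = 0 - j1.393e+06 Ω
Step 3 — Series combination: Z_total = R + C = 1960 - j1.393e+06 Ω = 1.393e+06∠-89.9° Ω.

Z = 1960 - j1.393e+06 Ω = 1.393e+06∠-89.9° Ω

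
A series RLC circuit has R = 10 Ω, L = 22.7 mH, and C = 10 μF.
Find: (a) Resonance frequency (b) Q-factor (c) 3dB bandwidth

Step 1 — Resonance condition Im(Z)=0 gives ω₀ = 1/√(LC).
Step 2 — ω₀ = 1/√(0.0227·1e-05) = 2099 rad/s.
Step 3 — f₀ = ω₀/(2π) = 334 Hz.
Step 4 — Series Q: Q = ω₀L/R = 2099·0.0227/10 = 4.764.
Step 5 — 3dB bandwidth: Δω = ω₀/Q = 440.5 rad/s; BW = Δω/(2π) = 70.11 Hz.

(a) f₀ = 334 Hz  (b) Q = 4.764  (c) BW = 70.11 Hz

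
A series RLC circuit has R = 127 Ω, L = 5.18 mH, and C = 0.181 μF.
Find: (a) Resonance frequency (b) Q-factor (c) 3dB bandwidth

Step 1 — Resonance condition Im(Z)=0 gives ω₀ = 1/√(LC).
Step 2 — ω₀ = 1/√(0.00518·1.81e-07) = 3.266e+04 rad/s.
Step 3 — f₀ = ω₀/(2π) = 5198 Hz.
Step 4 — Series Q: Q = ω₀L/R = 3.266e+04·0.00518/127 = 1.332.
Step 5 — 3dB bandwidth: Δω = ω₀/Q = 2.452e+04 rad/s; BW = Δω/(2π) = 3902 Hz.

(a) f₀ = 5198 Hz  (b) Q = 1.332  (c) BW = 3902 Hz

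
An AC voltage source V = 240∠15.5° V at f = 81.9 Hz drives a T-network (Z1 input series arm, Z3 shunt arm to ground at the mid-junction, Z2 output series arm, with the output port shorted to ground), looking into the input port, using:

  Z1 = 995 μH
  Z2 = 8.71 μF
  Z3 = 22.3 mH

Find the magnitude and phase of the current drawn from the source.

Step 1 — Angular frequency: ω = 2π·f = 2π·81.9 = 514.6 rad/s.
Step 2 — Component impedances:
  Z1: Z = jωL = j·514.6·0.000995 = 0 + j0.512 Ω
  Z2: Z = 1/(jωC) = -j/(ω·C) = 0 - j223.1 Ω
  Z3: Z = jωL = j·514.6·0.0223 = 0 + j11.48 Ω
Step 3 — With the output port shorted to ground, the output series arm Z2 runs from the junction to ground; the shunt arm Z3 also runs from the junction to ground. They appear in parallel: Z3 || Z2 = 0 + j12.1 Ω.
Step 4 — Series with input arm Z1: Z_in = Z1 + (Z3 || Z2) = 0 + j12.61 Ω = 12.61∠90.0° Ω.
Step 5 — Source phasor: V = 240∠15.5° V = 231.3 + j64.14 V.
Step 6 — Ohm's law: I = V / Z_total = (231.3 + j64.14) / (0 + j12.61) = 5.086 - j18.34 A.
Step 7 — Convert to polar: |I| = 19.03 A, ∠I = -74.5°.

I = 19.03∠-74.5° A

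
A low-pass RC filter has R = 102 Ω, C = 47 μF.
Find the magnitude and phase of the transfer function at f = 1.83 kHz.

Step 1 — Angular frequency: ω = 2π·1830 = 1.15e+04 rad/s.
Step 2 — Transfer function: H(jω) = 1/(1 + jωRC).
Step 3 — Denominator: 1 + jωRC = 1 + j·1.15e+04·102·4.7e-05 = 1 + j55.12.
Step 4 — H = 0.000329 - j0.01814.
Step 5 — Magnitude: |H| = 0.01814 (-34.8 dB); phase: φ = -89.0°.

|H| = 0.01814 (-34.8 dB), φ = -89.0°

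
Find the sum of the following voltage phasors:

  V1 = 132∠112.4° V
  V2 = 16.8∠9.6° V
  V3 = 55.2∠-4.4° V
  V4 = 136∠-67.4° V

Step 1 — Convert each phasor to rectangular form:
  V1 = 132·(cos(112.4°) + j·sin(112.4°)) = -50.3 + j122 V
  V2 = 16.8·(cos(9.6°) + j·sin(9.6°)) = 16.56 + j2.802 V
  V3 = 55.2·(cos(-4.4°) + j·sin(-4.4°)) = 55.04 - j4.235 V
  V4 = 136·(cos(-67.4°) + j·sin(-67.4°)) = 52.26 - j125.6 V
Step 2 — Sum components: V_total = 73.56 - j4.95 V.
Step 3 — Convert to polar: |V_total| = 73.73 V, ∠V_total = -3.8°.

V_total = 73.73∠-3.8° V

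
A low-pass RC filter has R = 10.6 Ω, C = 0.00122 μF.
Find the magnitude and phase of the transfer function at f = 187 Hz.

Step 1 — Angular frequency: ω = 2π·187 = 1175 rad/s.
Step 2 — Transfer function: H(jω) = 1/(1 + jωRC).
Step 3 — Denominator: 1 + jωRC = 1 + j·1175·10.6·1.22e-09 = 1 + j1.519e-05.
Step 4 — H = 1 - j1.519e-05.
Step 5 — Magnitude: |H| = 1 (-0.0 dB); phase: φ = -0.0°.

|H| = 1 (-0.0 dB), φ = -0.0°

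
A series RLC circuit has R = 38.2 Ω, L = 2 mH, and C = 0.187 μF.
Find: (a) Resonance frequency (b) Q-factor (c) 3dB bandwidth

Step 1 — Resonance: ω₀ = 1/√(LC) = 1/√(0.002·1.87e-07) = 5.171e+04 rad/s.
Step 2 — f₀ = ω₀/(2π) = 8230 Hz.
Step 3 — Series Q: Q = ω₀L/R = 5.171e+04·0.002/38.2 = 2.707.
Step 4 — Bandwidth: Δω = ω₀/Q = 1.91e+04 rad/s; BW = Δω/(2π) = 3040 Hz.

(a) f₀ = 8230 Hz  (b) Q = 2.707  (c) BW = 3040 Hz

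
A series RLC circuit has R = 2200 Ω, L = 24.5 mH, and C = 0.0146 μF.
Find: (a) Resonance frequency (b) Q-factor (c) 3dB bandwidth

Step 1 — Resonance: ω₀ = 1/√(LC) = 1/√(0.0245·1.46e-08) = 5.287e+04 rad/s.
Step 2 — f₀ = ω₀/(2π) = 8415 Hz.
Step 3 — Series Q: Q = ω₀L/R = 5.287e+04·0.0245/2200 = 0.5888.
Step 4 — Bandwidth: Δω = ω₀/Q = 8.98e+04 rad/s; BW = Δω/(2π) = 1.429e+04 Hz.

(a) f₀ = 8415 Hz  (b) Q = 0.5888  (c) BW = 1.429e+04 Hz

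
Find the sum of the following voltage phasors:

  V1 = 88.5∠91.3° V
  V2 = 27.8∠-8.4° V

Step 1 — Convert each phasor to rectangular form:
  V1 = 88.5·(cos(91.3°) + j·sin(91.3°)) = -2.008 + j88.48 V
  V2 = 27.8·(cos(-8.4°) + j·sin(-8.4°)) = 27.5 - j4.061 V
Step 2 — Sum components: V_total = 25.49 + j84.42 V.
Step 3 — Convert to polar: |V_total| = 88.18 V, ∠V_total = 73.2°.

V_total = 88.18∠73.2° V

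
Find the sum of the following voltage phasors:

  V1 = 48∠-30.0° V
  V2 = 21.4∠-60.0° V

Step 1 — Convert each phasor to rectangular form:
  V1 = 48·(cos(-30.0°) + j·sin(-30.0°)) = 41.57 - j24 V
  V2 = 21.4·(cos(-60.0°) + j·sin(-60.0°)) = 10.7 - j18.53 V
Step 2 — Sum components: V_total = 52.27 - j42.53 V.
Step 3 — Convert to polar: |V_total| = 67.39 V, ∠V_total = -39.1°.

V_total = 67.39∠-39.1° V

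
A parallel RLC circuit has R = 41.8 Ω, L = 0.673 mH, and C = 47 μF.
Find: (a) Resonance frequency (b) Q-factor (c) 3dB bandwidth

Step 1 — Resonance: ω₀ = 1/√(LC) = 1/√(0.000673·4.7e-05) = 5623 rad/s.
Step 2 — f₀ = ω₀/(2π) = 894.9 Hz.
Step 3 — Parallel Q: Q = R/(ω₀L) = 41.8/(5623·0.000673) = 11.05.
Step 4 — Bandwidth: Δω = ω₀/Q = 509 rad/s; BW = Δω/(2π) = 81.01 Hz.

(a) f₀ = 894.9 Hz  (b) Q = 11.05  (c) BW = 81.01 Hz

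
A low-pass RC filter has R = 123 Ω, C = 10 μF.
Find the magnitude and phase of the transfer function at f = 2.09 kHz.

Step 1 — Angular frequency: ω = 2π·2090 = 1.313e+04 rad/s.
Step 2 — Transfer function: H(jω) = 1/(1 + jωRC).
Step 3 — Denominator: 1 + jωRC = 1 + j·1.313e+04·123·1e-05 = 1 + j16.15.
Step 4 — H = 0.003818 - j0.06167.
Step 5 — Magnitude: |H| = 0.06179 (-24.2 dB); phase: φ = -86.5°.

|H| = 0.06179 (-24.2 dB), φ = -86.5°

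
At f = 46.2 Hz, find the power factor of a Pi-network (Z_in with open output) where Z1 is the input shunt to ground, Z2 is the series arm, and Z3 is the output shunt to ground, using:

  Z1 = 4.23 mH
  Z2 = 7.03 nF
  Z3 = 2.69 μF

Step 1 — Angular frequency: ω = 2π·f = 2π·46.2 = 290.3 rad/s.
Step 2 — Component impedances:
  Z1: Z = jωL = j·290.3·0.00423 = 0 + j1.228 Ω
  Z2: Z = 1/(jωC) = -j/(ω·C) = 0 - j4.9e+05 Ω
  Z3: Z = 1/(jωC) = -j/(ω·C) = 0 - j1281 Ω
Step 3 — With open output, the series arm Z2 and the output shunt Z3 appear in series to ground: Z2 + Z3 = 0 - j4.913e+05 Ω.
Step 4 — Parallel with input shunt Z1: Z_in = Z1 || (Z2 + Z3) = 0 + j1.228 Ω = 1.228∠90.0° Ω.
Step 5 — Power factor: PF = cos(φ) = Re(Z)/|Z| = -0/1.228 = -0.
Step 6 — Type: Im(Z) = 1.228 ⇒ lagging (phase φ = 90.0°).

PF = -0 (lagging, φ = 90.0°)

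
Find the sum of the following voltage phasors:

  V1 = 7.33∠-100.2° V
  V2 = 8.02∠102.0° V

Step 1 — Convert each phasor to rectangular form:
  V1 = 7.33·(cos(-100.2°) + j·sin(-100.2°)) = -1.298 - j7.214 V
  V2 = 8.02·(cos(102.0°) + j·sin(102.0°)) = -1.667 + j7.845 V
Step 2 — Sum components: V_total = -2.965 + j0.6306 V.
Step 3 — Convert to polar: |V_total| = 3.032 V, ∠V_total = 168.0°.

V_total = 3.032∠168.0° V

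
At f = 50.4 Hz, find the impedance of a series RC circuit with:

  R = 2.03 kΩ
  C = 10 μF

Step 1 — Angular frequency: ω = 2π·f = 2π·50.4 = 316.7 rad/s.
Step 2 — Component impedances:
  R: Z = R = 2030 Ω
  C: Z = 1/(jωC) = -j/(ω·C) = 0 - j315.8 Ω
Step 3 — Series combination: Z_total = R + C = 2030 - j315.8 Ω = 2054∠-8.8° Ω.

Z = 2030 - j315.8 Ω = 2054∠-8.8° Ω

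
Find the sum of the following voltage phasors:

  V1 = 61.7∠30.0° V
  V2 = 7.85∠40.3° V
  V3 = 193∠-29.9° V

Step 1 — Convert each phasor to rectangular form:
  V1 = 61.7·(cos(30.0°) + j·sin(30.0°)) = 53.43 + j30.85 V
  V2 = 7.85·(cos(40.3°) + j·sin(40.3°)) = 5.987 + j5.077 V
  V3 = 193·(cos(-29.9°) + j·sin(-29.9°)) = 167.3 - j96.21 V
Step 2 — Sum components: V_total = 226.7 - j60.28 V.
Step 3 — Convert to polar: |V_total| = 234.6 V, ∠V_total = -14.9°.

V_total = 234.6∠-14.9° V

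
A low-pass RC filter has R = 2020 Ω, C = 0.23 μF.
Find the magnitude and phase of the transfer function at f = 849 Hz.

Step 1 — Angular frequency: ω = 2π·849 = 5334 rad/s.
Step 2 — Transfer function: H(jω) = 1/(1 + jωRC).
Step 3 — Denominator: 1 + jωRC = 1 + j·5334·2020·2.3e-07 = 1 + j2.478.
Step 4 — H = 0.14 - j0.347.
Step 5 — Magnitude: |H| = 0.3742 (-8.5 dB); phase: φ = -68.0°.

|H| = 0.3742 (-8.5 dB), φ = -68.0°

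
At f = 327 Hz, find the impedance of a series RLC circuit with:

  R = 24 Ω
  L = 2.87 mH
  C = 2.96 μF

Step 1 — Angular frequency: ω = 2π·f = 2π·327 = 2055 rad/s.
Step 2 — Component impedances:
  R: Z = R = 24 Ω
  L: Z = jωL = j·2055·0.00287 = 0 + j5.897 Ω
  C: Z = 1/(jωC) = -j/(ω·C) = 0 - j164.4 Ω
Step 3 — Series combination: Z_total = R + L + C = 24 - j158.5 Ω = 160.3∠-81.4° Ω.

Z = 24 - j158.5 Ω = 160.3∠-81.4° Ω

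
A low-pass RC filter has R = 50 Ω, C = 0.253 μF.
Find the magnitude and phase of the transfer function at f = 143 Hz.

Step 1 — Angular frequency: ω = 2π·143 = 898.5 rad/s.
Step 2 — Transfer function: H(jω) = 1/(1 + jωRC).
Step 3 — Denominator: 1 + jωRC = 1 + j·898.5·50·2.53e-07 = 1 + j0.01137.
Step 4 — H = 0.9999 - j0.01136.
Step 5 — Magnitude: |H| = 0.9999 (-0.0 dB); phase: φ = -0.7°.

|H| = 0.9999 (-0.0 dB), φ = -0.7°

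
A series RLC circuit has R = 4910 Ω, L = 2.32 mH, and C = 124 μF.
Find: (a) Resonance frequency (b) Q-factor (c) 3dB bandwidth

Step 1 — Resonance condition Im(Z)=0 gives ω₀ = 1/√(LC).
Step 2 — ω₀ = 1/√(0.00232·0.000124) = 1864 rad/s.
Step 3 — f₀ = ω₀/(2π) = 296.7 Hz.
Step 4 — Series Q: Q = ω₀L/R = 1864·0.00232/4910 = 0.000881.
Step 5 — 3dB bandwidth: Δω = ω₀/Q = 2.116e+06 rad/s; BW = Δω/(2π) = 3.368e+05 Hz.

(a) f₀ = 296.7 Hz  (b) Q = 0.000881  (c) BW = 3.368e+05 Hz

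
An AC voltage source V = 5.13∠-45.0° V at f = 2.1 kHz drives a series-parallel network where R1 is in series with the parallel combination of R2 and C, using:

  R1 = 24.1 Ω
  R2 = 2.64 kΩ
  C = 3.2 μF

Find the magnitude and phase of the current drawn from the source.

Step 1 — Angular frequency: ω = 2π·f = 2π·2100 = 1.319e+04 rad/s.
Step 2 — Component impedances:
  R1: Z = R = 24.1 Ω
  R2: Z = R = 2640 Ω
  C: Z = 1/(jωC) = -j/(ω·C) = 0 - j23.68 Ω
Step 3 — Parallel branch: R2 || C = 1/(1/R2 + 1/C) = 0.2125 - j23.68 Ω.
Step 4 — Series with R1: Z_total = R1 + (R2 || C) = 24.31 - j23.68 Ω = 33.94∠-44.2° Ω.
Step 5 — Source phasor: V = 5.13∠-45.0° V = 3.627 - j3.627 V.
Step 6 — Ohm's law: I = V / Z_total = (3.627 - j3.627) / (24.31 - j23.68) = 0.1511 - j0.001986 A.
Step 7 — Convert to polar: |I| = 0.1511 A, ∠I = -0.8°.

I = 0.1511∠-0.8° A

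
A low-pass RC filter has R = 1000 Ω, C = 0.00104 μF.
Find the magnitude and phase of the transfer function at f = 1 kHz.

Step 1 — Angular frequency: ω = 2π·1000 = 6283 rad/s.
Step 2 — Transfer function: H(jω) = 1/(1 + jωRC).
Step 3 — Denominator: 1 + jωRC = 1 + j·6283·1000·1.04e-09 = 1 + j0.006535.
Step 4 — H = 1 - j0.006534.
Step 5 — Magnitude: |H| = 1 (-0.0 dB); phase: φ = -0.4°.

|H| = 1 (-0.0 dB), φ = -0.4°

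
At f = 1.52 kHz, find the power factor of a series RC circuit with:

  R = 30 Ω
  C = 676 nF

Step 1 — Angular frequency: ω = 2π·f = 2π·1520 = 9550 rad/s.
Step 2 — Component impedances:
  R: Z = R = 30 Ω
  C: Z = 1/(jωC) = -j/(ω·C) = 0 - j154.9 Ω
Step 3 — Series combination: Z_total = R + C = 30 - j154.9 Ω = 157.8∠-79.0° Ω.
Step 4 — Power factor: PF = cos(φ) = Re(Z)/|Z| = 30/157.8 = 0.1901.
Step 5 — Type: Im(Z) = -154.9 ⇒ leading (phase φ = -79.0°).

PF = 0.1901 (leading, φ = -79.0°)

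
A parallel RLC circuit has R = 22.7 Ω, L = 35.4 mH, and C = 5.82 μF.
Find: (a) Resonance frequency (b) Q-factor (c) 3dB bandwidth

Step 1 — Resonance: ω₀ = 1/√(LC) = 1/√(0.0354·5.82e-06) = 2203 rad/s.
Step 2 — f₀ = ω₀/(2π) = 350.6 Hz.
Step 3 — Parallel Q: Q = R/(ω₀L) = 22.7/(2203·0.0354) = 0.2911.
Step 4 — Bandwidth: Δω = ω₀/Q = 7569 rad/s; BW = Δω/(2π) = 1205 Hz.

(a) f₀ = 350.6 Hz  (b) Q = 0.2911  (c) BW = 1205 Hz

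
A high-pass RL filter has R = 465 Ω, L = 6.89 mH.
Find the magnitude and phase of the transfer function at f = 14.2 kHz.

Step 1 — Angular frequency: ω = 2π·1.42e+04 = 8.922e+04 rad/s.
Step 2 — Transfer function: H(jω) = jωL/(R + jωL).
Step 3 — Numerator jωL = j·614.7; denominator R + jωL = 465 + j614.7.
Step 4 — H = 0.6361 + j0.4811.
Step 5 — Magnitude: |H| = 0.7975 (-2.0 dB); phase: φ = 37.1°.

|H| = 0.7975 (-2.0 dB), φ = 37.1°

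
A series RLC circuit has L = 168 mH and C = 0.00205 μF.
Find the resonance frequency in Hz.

Step 1 — Resonance condition Im(Z)=0 gives ω₀ = 1/√(LC).
Step 2 — ω₀ = 1/√(0.168·2.05e-09) = 5.389e+04 rad/s.
Step 3 — f₀ = ω₀/(2π) = 8576 Hz.

f₀ = 8576 Hz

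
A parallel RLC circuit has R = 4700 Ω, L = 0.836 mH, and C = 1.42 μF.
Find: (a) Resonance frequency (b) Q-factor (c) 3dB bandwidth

Step 1 — Resonance: ω₀ = 1/√(LC) = 1/√(0.000836·1.42e-06) = 2.902e+04 rad/s.
Step 2 — f₀ = ω₀/(2π) = 4619 Hz.
Step 3 — Parallel Q: Q = R/(ω₀L) = 4700/(2.902e+04·0.000836) = 193.7.
Step 4 — Bandwidth: Δω = ω₀/Q = 149.8 rad/s; BW = Δω/(2π) = 23.85 Hz.

(a) f₀ = 4619 Hz  (b) Q = 193.7  (c) BW = 23.85 Hz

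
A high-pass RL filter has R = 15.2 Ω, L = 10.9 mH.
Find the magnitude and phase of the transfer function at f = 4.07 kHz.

Step 1 — Angular frequency: ω = 2π·4070 = 2.557e+04 rad/s.
Step 2 — Transfer function: H(jω) = jωL/(R + jωL).
Step 3 — Numerator jωL = j·278.7; denominator R + jωL = 15.2 + j278.7.
Step 4 — H = 0.997 + j0.05437.
Step 5 — Magnitude: |H| = 0.9985 (-0.0 dB); phase: φ = 3.1°.

|H| = 0.9985 (-0.0 dB), φ = 3.1°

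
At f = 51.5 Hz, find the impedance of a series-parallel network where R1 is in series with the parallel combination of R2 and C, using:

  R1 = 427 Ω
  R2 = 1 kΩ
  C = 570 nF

Step 1 — Angular frequency: ω = 2π·f = 2π·51.5 = 323.6 rad/s.
Step 2 — Component impedances:
  R1: Z = R = 427 Ω
  R2: Z = R = 1000 Ω
  C: Z = 1/(jωC) = -j/(ω·C) = 0 - j5422 Ω
Step 3 — Parallel branch: R2 || C = 1/(1/R2 + 1/C) = 967.1 - j178.4 Ω.
Step 4 — Series with R1: Z_total = R1 + (R2 || C) = 1394 - j178.4 Ω = 1405∠-7.3° Ω.

Z = 1394 - j178.4 Ω = 1405∠-7.3° Ω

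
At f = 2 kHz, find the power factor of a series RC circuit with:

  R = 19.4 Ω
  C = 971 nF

Step 1 — Angular frequency: ω = 2π·f = 2π·2000 = 1.257e+04 rad/s.
Step 2 — Component impedances:
  R: Z = R = 19.4 Ω
  C: Z = 1/(jωC) = -j/(ω·C) = 0 - j81.95 Ω
Step 3 — Series combination: Z_total = R + C = 19.4 - j81.95 Ω = 84.22∠-76.7° Ω.
Step 4 — Power factor: PF = cos(φ) = Re(Z)/|Z| = 19.4/84.219 = 0.2304.
Step 5 — Type: Im(Z) = -81.95 ⇒ leading (phase φ = -76.7°).

PF = 0.2304 (leading, φ = -76.7°)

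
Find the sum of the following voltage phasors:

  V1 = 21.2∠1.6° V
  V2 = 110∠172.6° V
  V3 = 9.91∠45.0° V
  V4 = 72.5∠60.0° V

Step 1 — Convert each phasor to rectangular form:
  V1 = 21.2·(cos(1.6°) + j·sin(1.6°)) = 21.19 + j0.5919 V
  V2 = 110·(cos(172.6°) + j·sin(172.6°)) = -109.1 + j14.17 V
  V3 = 9.91·(cos(45.0°) + j·sin(45.0°)) = 7.007 + j7.007 V
  V4 = 72.5·(cos(60.0°) + j·sin(60.0°)) = 36.25 + j62.79 V
Step 2 — Sum components: V_total = -44.63 + j84.55 V.
Step 3 — Convert to polar: |V_total| = 95.61 V, ∠V_total = 117.8°.

V_total = 95.61∠117.8° V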